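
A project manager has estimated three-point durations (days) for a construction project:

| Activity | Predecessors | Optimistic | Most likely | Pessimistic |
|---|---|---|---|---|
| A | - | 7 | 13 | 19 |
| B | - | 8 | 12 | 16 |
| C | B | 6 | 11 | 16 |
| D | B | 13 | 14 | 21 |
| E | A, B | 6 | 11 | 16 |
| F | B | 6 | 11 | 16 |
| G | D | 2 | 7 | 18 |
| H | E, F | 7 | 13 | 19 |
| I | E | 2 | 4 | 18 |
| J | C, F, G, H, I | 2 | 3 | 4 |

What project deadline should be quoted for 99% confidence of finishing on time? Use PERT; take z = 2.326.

47.7 days

te_A = (7 + 4·13 + 19)/6 = 78/6 = 13; σ²_A = ((19−7)/6)² = 4.000
te_B = (8 + 4·12 + 16)/6 = 72/6 = 12; σ²_B = ((16−8)/6)² = 1.778
te_C = (6 + 4·11 + 16)/6 = 66/6 = 11; σ²_C = ((16−6)/6)² = 2.778
te_D = (13 + 4·14 + 21)/6 = 90/6 = 15; σ²_D = ((21−13)/6)² = 1.778
te_E = (6 + 4·11 + 16)/6 = 66/6 = 11; σ²_E = ((16−6)/6)² = 2.778
te_F = (6 + 4·11 + 16)/6 = 66/6 = 11; σ²_F = ((16−6)/6)² = 2.778
te_G = (2 + 4·7 + 18)/6 = 48/6 = 8; σ²_G = ((18−2)/6)² = 7.111
te_H = (7 + 4·13 + 19)/6 = 78/6 = 13; σ²_H = ((19−7)/6)² = 4.000
te_I = (2 + 4·4 + 18)/6 = 36/6 = 6; σ²_I = ((18−2)/6)² = 7.111
te_J = (2 + 4·3 + 4)/6 = 18/6 = 3; σ²_J = ((4−2)/6)² = 0.111

Forward pass:
ES_A = 0; EF_A = 13
ES_B = 0; EF_B = 12
ES_C = 12; EF_C = 12+11 = 23
ES_D = 12; EF_D = 12+15 = 27
ES_E = max(EF_A=13, EF_B=12) = 13; EF_E = 13+11 = 24
ES_F = 12; EF_F = 12+11 = 23
ES_G = 27; EF_G = 27+8 = 35
ES_H = max(EF_E=24, EF_F=23) = 24; EF_H = 24+13 = 37
ES_I = 24; EF_I = 24+6 = 30
ES_J = max(EF_C=23, EF_F=23, EF_G=35, EF_H=37, EF_I=30) = 37; EF_J = 37+3 = 40
Expected project duration μ = 40 days. Critical path: A → E → H → J.

Variance along critical path = 4.000 + 2.778 + 4.000 + 0.111 = 10.889; σ = 3.300 days.
D = μ + z·σ = 40 + 2.326·3.300 = 47.7 days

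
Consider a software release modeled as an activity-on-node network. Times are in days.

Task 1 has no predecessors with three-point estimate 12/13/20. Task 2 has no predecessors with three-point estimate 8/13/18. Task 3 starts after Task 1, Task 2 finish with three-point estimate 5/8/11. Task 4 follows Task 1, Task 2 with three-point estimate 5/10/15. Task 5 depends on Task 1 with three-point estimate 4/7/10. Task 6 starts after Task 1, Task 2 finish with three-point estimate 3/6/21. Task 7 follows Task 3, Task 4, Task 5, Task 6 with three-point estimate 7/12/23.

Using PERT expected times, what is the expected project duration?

te_Task 1 = (12 + 4·13 + 20)/6 = 84/6 = 14
te_Task 2 = (8 + 4·13 + 18)/6 = 78/6 = 13
te_Task 3 = (5 + 4·8 + 11)/6 = 48/6 = 8
te_Task 4 = (5 + 4·10 + 15)/6 = 60/6 = 10
te_Task 5 = (4 + 4·7 + 10)/6 = 42/6 = 7
te_Task 6 = (3 + 4·6 + 21)/6 = 48/6 = 8
te_Task 7 = (7 + 4·12 + 23)/6 = 78/6 = 13

Forward pass:
ES_Task 1 = 0; EF_Task 1 = 14
ES_Task 2 = 0; EF_Task 2 = 13
ES_Task 3 = max(EF_Task 1=14, EF_Task 2=13) = 14; EF_Task 3 = 14+8 = 22
ES_Task 4 = max(EF_Task 1=14, EF_Task 2=13) = 14; EF_Task 4 = 14+10 = 24
ES_Task 5 = 14; EF_Task 5 = 14+7 = 21
ES_Task 6 = max(EF_Task 1=14, EF_Task 2=13) = 14; EF_Task 6 = 14+8 = 22
ES_Task 7 = max(EF_Task 3=22, EF_Task 4=24, EF_Task 5=21, EF_Task 6=22) = 24; EF_Task 7 = 24+13 = 37
Expected project duration μ = 37 days. Critical path: Task 1 → Task 4 → Task 7.

37 days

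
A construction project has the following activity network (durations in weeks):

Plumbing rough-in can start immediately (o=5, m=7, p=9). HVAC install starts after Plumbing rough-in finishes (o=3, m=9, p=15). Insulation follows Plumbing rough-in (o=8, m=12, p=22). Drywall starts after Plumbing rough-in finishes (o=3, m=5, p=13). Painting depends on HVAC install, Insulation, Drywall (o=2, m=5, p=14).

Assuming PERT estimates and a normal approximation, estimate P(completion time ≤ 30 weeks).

0.898

te_Plumbing rough-in = (5 + 4·7 + 9)/6 = 42/6 = 7; σ²_Plumbing rough-in = ((9−5)/6)² = 0.444
te_HVAC install = (3 + 4·9 + 15)/6 = 54/6 = 9; σ²_HVAC install = ((15−3)/6)² = 4.000
te_Insulation = (8 + 4·12 + 22)/6 = 78/6 = 13; σ²_Insulation = ((22−8)/6)² = 5.444
te_Drywall = (3 + 4·5 + 13)/6 = 36/6 = 6; σ²_Drywall = ((13−3)/6)² = 2.778
te_Painting = (2 + 4·5 + 14)/6 = 36/6 = 6; σ²_Painting = ((14−2)/6)² = 4.000

Forward pass:
ES_Plumbing rough-in = 0; EF_Plumbing rough-in = 7
ES_HVAC install = 7; EF_HVAC install = 7+9 = 16
ES_Insulation = 7; EF_Insulation = 7+13 = 20
ES_Drywall = 7; EF_Drywall = 7+6 = 13
ES_Painting = max(EF_HVAC install=16, EF_Insulation=20, EF_Drywall=13) = 20; EF_Painting = 20+6 = 26
Expected project duration μ = 26 weeks. Critical path: Plumbing rough-in → Insulation → Painting.

Variance along critical path = 0.444 + 5.444 + 4.000 = 9.889; σ = √9.889 = 3.145 weeks.
Z = (30 − 26) / 3.145 = 1.272
P(T ≤ 30) = Φ(1.272) ≈ 0.898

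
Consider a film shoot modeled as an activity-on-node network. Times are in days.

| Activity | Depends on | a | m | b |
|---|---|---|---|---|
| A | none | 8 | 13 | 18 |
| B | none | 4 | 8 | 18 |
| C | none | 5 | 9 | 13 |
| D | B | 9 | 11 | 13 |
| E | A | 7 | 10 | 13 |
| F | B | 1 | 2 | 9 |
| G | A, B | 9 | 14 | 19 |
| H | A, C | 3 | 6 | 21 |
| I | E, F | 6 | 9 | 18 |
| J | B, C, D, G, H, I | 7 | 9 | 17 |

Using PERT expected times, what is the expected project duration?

te_A = (8 + 4·13 + 18)/6 = 78/6 = 13
te_B = (4 + 4·8 + 18)/6 = 54/6 = 9
te_C = (5 + 4·9 + 13)/6 = 54/6 = 9
te_D = (9 + 4·11 + 13)/6 = 66/6 = 11
te_E = (7 + 4·10 + 13)/6 = 60/6 = 10
te_F = (1 + 4·2 + 9)/6 = 18/6 = 3
te_G = (9 + 4·14 + 19)/6 = 84/6 = 14
te_H = (3 + 4·6 + 21)/6 = 48/6 = 8
te_I = (6 + 4·9 + 18)/6 = 60/6 = 10
te_J = (7 + 4·9 + 17)/6 = 60/6 = 10

Forward pass:
ES_A = 0; EF_A = 13
ES_B = 0; EF_B = 9
ES_C = 0; EF_C = 9
ES_D = 9; EF_D = 9+11 = 20
ES_E = 13; EF_E = 13+10 = 23
ES_F = 9; EF_F = 9+3 = 12
ES_G = max(EF_A=13, EF_B=9) = 13; EF_G = 13+14 = 27
ES_H = max(EF_A=13, EF_C=9) = 13; EF_H = 13+8 = 21
ES_I = max(EF_E=23, EF_F=12) = 23; EF_I = 23+10 = 33
ES_J = max(EF_B=9, EF_C=9, EF_D=20, EF_G=27, EF_H=21, EF_I=33) = 33; EF_J = 33+10 = 43
Expected project duration μ = 43 days. Critical path: A → E → I → J.

43 days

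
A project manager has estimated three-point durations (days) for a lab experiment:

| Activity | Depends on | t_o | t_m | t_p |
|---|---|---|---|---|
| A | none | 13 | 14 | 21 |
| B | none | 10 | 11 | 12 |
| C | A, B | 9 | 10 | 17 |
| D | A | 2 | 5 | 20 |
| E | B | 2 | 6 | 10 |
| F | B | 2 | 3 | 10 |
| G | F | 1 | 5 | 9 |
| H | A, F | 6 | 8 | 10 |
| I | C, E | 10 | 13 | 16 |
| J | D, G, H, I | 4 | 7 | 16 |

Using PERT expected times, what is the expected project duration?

te_A = (13 + 4·14 + 21)/6 = 90/6 = 15
te_B = (10 + 4·11 + 12)/6 = 66/6 = 11
te_C = (9 + 4·10 + 17)/6 = 66/6 = 11
te_D = (2 + 4·5 + 20)/6 = 42/6 = 7
te_E = (2 + 4·6 + 10)/6 = 36/6 = 6
te_F = (2 + 4·3 + 10)/6 = 24/6 = 4
te_G = (1 + 4·5 + 9)/6 = 30/6 = 5
te_H = (6 + 4·8 + 10)/6 = 48/6 = 8
te_I = (10 + 4·13 + 16)/6 = 78/6 = 13
te_J = (4 + 4·7 + 16)/6 = 48/6 = 8

Forward pass:
ES_A = 0; EF_A = 15
ES_B = 0; EF_B = 11
ES_C = max(EF_A=15, EF_B=11) = 15; EF_C = 15+11 = 26
ES_D = 15; EF_D = 15+7 = 22
ES_E = 11; EF_E = 11+6 = 17
ES_F = 11; EF_F = 11+4 = 15
ES_G = 15; EF_G = 15+5 = 20
ES_H = max(EF_A=15, EF_F=15) = 15; EF_H = 15+8 = 23
ES_I = max(EF_C=26, EF_E=17) = 26; EF_I = 26+13 = 39
ES_J = max(EF_D=22, EF_G=20, EF_H=23, EF_I=39) = 39; EF_J = 39+8 = 47
Expected project duration μ = 47 days. Critical path: A → C → I → J.

47 days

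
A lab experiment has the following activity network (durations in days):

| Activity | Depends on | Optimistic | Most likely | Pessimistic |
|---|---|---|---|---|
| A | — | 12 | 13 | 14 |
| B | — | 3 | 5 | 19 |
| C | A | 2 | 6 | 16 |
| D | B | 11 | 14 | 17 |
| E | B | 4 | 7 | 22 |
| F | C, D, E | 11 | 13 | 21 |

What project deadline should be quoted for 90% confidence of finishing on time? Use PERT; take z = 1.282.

te_A = (12 + 4·13 + 14)/6 = 78/6 = 13; σ²_A = ((14−12)/6)² = 0.111
te_B = (3 + 4·5 + 19)/6 = 42/6 = 7; σ²_B = ((19−3)/6)² = 7.111
te_C = (2 + 4·6 + 16)/6 = 42/6 = 7; σ²_C = ((16−2)/6)² = 5.444
te_D = (11 + 4·14 + 17)/6 = 84/6 = 14; σ²_D = ((17−11)/6)² = 1.000
te_E = (4 + 4·7 + 22)/6 = 54/6 = 9; σ²_E = ((22−4)/6)² = 9.000
te_F = (11 + 4·13 + 21)/6 = 84/6 = 14; σ²_F = ((21−11)/6)² = 2.778

Forward pass:
ES_A = 0; EF_A = 13
ES_B = 0; EF_B = 7
ES_C = 13; EF_C = 13+7 = 20
ES_D = 7; EF_D = 7+14 = 21
ES_E = 7; EF_E = 7+9 = 16
ES_F = max(EF_C=20, EF_D=21, EF_E=16) = 21; EF_F = 21+14 = 35
Expected project duration μ = 35 days. Critical path: B → D → F.

Variance along critical path = 7.111 + 1.000 + 2.778 = 10.889; σ = 3.300 days.
D = μ + z·σ = 35 + 1.282·3.300 = 39.2 days

39.2 days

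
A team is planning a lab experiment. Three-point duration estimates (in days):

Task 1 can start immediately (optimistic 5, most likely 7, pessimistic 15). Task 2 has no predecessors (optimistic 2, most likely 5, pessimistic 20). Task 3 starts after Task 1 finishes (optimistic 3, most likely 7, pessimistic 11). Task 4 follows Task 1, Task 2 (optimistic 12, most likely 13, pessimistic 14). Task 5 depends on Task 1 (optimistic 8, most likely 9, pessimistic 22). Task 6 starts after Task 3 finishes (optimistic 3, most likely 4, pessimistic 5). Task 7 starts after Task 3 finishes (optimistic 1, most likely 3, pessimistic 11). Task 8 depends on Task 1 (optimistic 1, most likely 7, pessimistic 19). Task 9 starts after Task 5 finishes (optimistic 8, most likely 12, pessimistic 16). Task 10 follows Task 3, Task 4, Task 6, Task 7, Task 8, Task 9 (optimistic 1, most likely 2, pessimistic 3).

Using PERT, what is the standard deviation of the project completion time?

3.18 days

te_Task 1 = (5 + 4·7 + 15)/6 = 48/6 = 8; σ²_Task 1 = ((15−5)/6)² = 2.778
te_Task 2 = (2 + 4·5 + 20)/6 = 42/6 = 7; σ²_Task 2 = ((20−2)/6)² = 9.000
te_Task 3 = (3 + 4·7 + 11)/6 = 42/6 = 7; σ²_Task 3 = ((11−3)/6)² = 1.778
te_Task 4 = (12 + 4·13 + 14)/6 = 78/6 = 13; σ²_Task 4 = ((14−12)/6)² = 0.111
te_Task 5 = (8 + 4·9 + 22)/6 = 66/6 = 11; σ²_Task 5 = ((22−8)/6)² = 5.444
te_Task 6 = (3 + 4·4 + 5)/6 = 24/6 = 4; σ²_Task 6 = ((5−3)/6)² = 0.111
te_Task 7 = (1 + 4·3 + 11)/6 = 24/6 = 4; σ²_Task 7 = ((11−1)/6)² = 2.778
te_Task 8 = (1 + 4·7 + 19)/6 = 48/6 = 8; σ²_Task 8 = ((19−1)/6)² = 9.000
te_Task 9 = (8 + 4·12 + 16)/6 = 72/6 = 12; σ²_Task 9 = ((16−8)/6)² = 1.778
te_Task 10 = (1 + 4·2 + 3)/6 = 12/6 = 2; σ²_Task 10 = ((3−1)/6)² = 0.111

Forward pass:
ES_Task 1 = 0; EF_Task 1 = 8
ES_Task 2 = 0; EF_Task 2 = 7
ES_Task 3 = 8; EF_Task 3 = 8+7 = 15
ES_Task 4 = max(EF_Task 1=8, EF_Task 2=7) = 8; EF_Task 4 = 8+13 = 21
ES_Task 5 = 8; EF_Task 5 = 8+11 = 19
ES_Task 6 = 15; EF_Task 6 = 15+4 = 19
ES_Task 7 = 15; EF_Task 7 = 15+4 = 19
ES_Task 8 = 8; EF_Task 8 = 8+8 = 16
ES_Task 9 = 19; EF_Task 9 = 19+12 = 31
ES_Task 10 = max(EF_Task 3=15, EF_Task 4=21, EF_Task 6=19, EF_Task 7=19, EF_Task 8=16, EF_Task 9=31) = 31; EF_Task 10 = 31+2 = 33
Expected project duration μ = 33 days. Critical path: Task 1 → Task 5 → Task 9 → Task 10.

Variance along critical path = 2.778 + 5.444 + 1.778 + 0.111 = 10.111
σ = √10.111 = 3.180 days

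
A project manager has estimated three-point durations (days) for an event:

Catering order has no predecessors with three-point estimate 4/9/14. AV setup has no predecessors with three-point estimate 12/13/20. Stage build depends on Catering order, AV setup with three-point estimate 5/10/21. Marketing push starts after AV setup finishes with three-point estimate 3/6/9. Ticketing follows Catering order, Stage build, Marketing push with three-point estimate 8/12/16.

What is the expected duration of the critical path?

37 days

te_Catering order = (4 + 4·9 + 14)/6 = 54/6 = 9
te_AV setup = (12 + 4·13 + 20)/6 = 84/6 = 14
te_Stage build = (5 + 4·10 + 21)/6 = 66/6 = 11
te_Marketing push = (3 + 4·6 + 9)/6 = 36/6 = 6
te_Ticketing = (8 + 4·12 + 16)/6 = 72/6 = 12

Forward pass:
ES_Catering order = 0; EF_Catering order = 9
ES_AV setup = 0; EF_AV setup = 14
ES_Stage build = max(EF_Catering order=9, EF_AV setup=14) = 14; EF_Stage build = 14+11 = 25
ES_Marketing push = 14; EF_Marketing push = 14+6 = 20
ES_Ticketing = max(EF_Catering order=9, EF_Stage build=25, EF_Marketing push=20) = 25; EF_Ticketing = 25+12 = 37
Expected project duration μ = 37 days. Critical path: AV setup → Stage build → Ticketing.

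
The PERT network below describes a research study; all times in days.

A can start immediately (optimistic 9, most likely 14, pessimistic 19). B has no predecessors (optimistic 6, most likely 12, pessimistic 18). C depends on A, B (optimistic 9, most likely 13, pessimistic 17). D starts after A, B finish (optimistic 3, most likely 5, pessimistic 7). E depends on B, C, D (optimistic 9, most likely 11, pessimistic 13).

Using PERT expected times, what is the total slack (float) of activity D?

8 days

te_A = (9 + 4·14 + 19)/6 = 84/6 = 14
te_B = (6 + 4·12 + 18)/6 = 72/6 = 12
te_C = (9 + 4·13 + 17)/6 = 78/6 = 13
te_D = (3 + 4·5 + 7)/6 = 30/6 = 5
te_E = (9 + 4·11 + 13)/6 = 66/6 = 11

Forward pass:
ES_A = 0; EF_A = 14
ES_B = 0; EF_B = 12
ES_C = max(EF_A=14, EF_B=12) = 14; EF_C = 14+13 = 27
ES_D = max(EF_A=14, EF_B=12) = 14; EF_D = 14+5 = 19
ES_E = max(EF_B=12, EF_C=27, EF_D=19) = 27; EF_E = 27+11 = 38
Expected project duration μ = 38 days. Critical path: A → C → E.

Backward pass:
LF_E = 38; LS_E = 38−11 = 27
LF_D = LS_E = 27; LS_D = 27−5 = 22
LF_C = LS_E = 27; LS_C = 27−13 = 14
LF_B = min(LS_C=14, LS_D=22, LS_E=27) = 14; LS_B = 14−12 = 2
LF_A = min(LS_C=14, LS_D=22) = 14; LS_A = 14−14 = 0
Slack_D = LS_D − ES_D = 22 − 14 = 8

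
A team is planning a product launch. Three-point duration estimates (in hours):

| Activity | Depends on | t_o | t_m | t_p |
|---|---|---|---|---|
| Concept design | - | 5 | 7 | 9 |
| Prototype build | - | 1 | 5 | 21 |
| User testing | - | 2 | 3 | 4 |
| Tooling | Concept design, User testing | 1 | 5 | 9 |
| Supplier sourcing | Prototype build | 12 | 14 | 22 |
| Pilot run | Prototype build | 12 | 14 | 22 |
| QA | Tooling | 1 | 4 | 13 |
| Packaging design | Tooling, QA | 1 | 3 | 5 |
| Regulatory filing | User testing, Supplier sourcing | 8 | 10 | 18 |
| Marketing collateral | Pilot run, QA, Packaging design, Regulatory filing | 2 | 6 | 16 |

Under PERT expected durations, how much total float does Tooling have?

te_Concept design = (5 + 4·7 + 9)/6 = 42/6 = 7
te_Prototype build = (1 + 4·5 + 21)/6 = 42/6 = 7
te_User testing = (2 + 4·3 + 4)/6 = 18/6 = 3
te_Tooling = (1 + 4·5 + 9)/6 = 30/6 = 5
te_Supplier sourcing = (12 + 4·14 + 22)/6 = 90/6 = 15
te_Pilot run = (12 + 4·14 + 22)/6 = 90/6 = 15
te_QA = (1 + 4·4 + 13)/6 = 30/6 = 5
te_Packaging design = (1 + 4·3 + 5)/6 = 18/6 = 3
te_Regulatory filing = (8 + 4·10 + 18)/6 = 66/6 = 11
te_Marketing collateral = (2 + 4·6 + 16)/6 = 42/6 = 7

Forward pass:
ES_Concept design = 0; EF_Concept design = 7
ES_Prototype build = 0; EF_Prototype build = 7
ES_User testing = 0; EF_User testing = 3
ES_Tooling = max(EF_Concept design=7, EF_User testing=3) = 7; EF_Tooling = 7+5 = 12
ES_Supplier sourcing = 7; EF_Supplier sourcing = 7+15 = 22
ES_Pilot run = 7; EF_Pilot run = 7+15 = 22
ES_QA = 12; EF_QA = 12+5 = 17
ES_Packaging design = max(EF_Tooling=12, EF_QA=17) = 17; EF_Packaging design = 17+3 = 20
ES_Regulatory filing = max(EF_User testing=3, EF_Supplier sourcing=22) = 22; EF_Regulatory filing = 22+11 = 33
ES_Marketing collateral = max(EF_Pilot run=22, EF_QA=17, EF_Packaging design=20, EF_Regulatory filing=33) = 33; EF_Marketing collateral = 33+7 = 40
Expected project duration μ = 40 hours. Critical path: Prototype build → Supplier sourcing → Regulatory filing → Marketing collateral.

Backward pass:
LF_Marketing collateral = 40; LS_Marketing collateral = 40−7 = 33
LF_Regulatory filing = LS_Marketing collateral = 33; LS_Regulatory filing = 33−11 = 22
LF_Packaging design = LS_Marketing collateral = 33; LS_Packaging design = 33−3 = 30
LF_QA = min(LS_Packaging design=30, LS_Marketing collateral=33) = 30; LS_QA = 30−5 = 25
LF_Pilot run = LS_Marketing collateral = 33; LS_Pilot run = 33−15 = 18
LF_Supplier sourcing = LS_Regulatory filing = 22; LS_Supplier sourcing = 22−15 = 7
LF_Tooling = min(LS_QA=25, LS_Packaging design=30) = 25; LS_Tooling = 25−5 = 20
LF_User testing = min(LS_Tooling=20, LS_Regulatory filing=22) = 20; LS_User testing = 20−3 = 17
LF_Prototype build = min(LS_Supplier sourcing=7, LS_Pilot run=18) = 7; LS_Prototype build = 7−7 = 0
LF_Concept design = LS_Tooling = 20; LS_Concept design = 20−7 = 13
Slack_Tooling = LS_Tooling − ES_Tooling = 20 − 7 = 13

13 hours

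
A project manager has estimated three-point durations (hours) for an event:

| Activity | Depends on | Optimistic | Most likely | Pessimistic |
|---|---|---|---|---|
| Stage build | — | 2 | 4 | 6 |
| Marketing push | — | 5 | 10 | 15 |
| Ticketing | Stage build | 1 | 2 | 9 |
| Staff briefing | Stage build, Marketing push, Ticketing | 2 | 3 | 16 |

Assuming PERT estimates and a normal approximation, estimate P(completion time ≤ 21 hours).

0.982

te_Stage build = (2 + 4·4 + 6)/6 = 24/6 = 4; σ²_Stage build = ((6−2)/6)² = 0.444
te_Marketing push = (5 + 4·10 + 15)/6 = 60/6 = 10; σ²_Marketing push = ((15−5)/6)² = 2.778
te_Ticketing = (1 + 4·2 + 9)/6 = 18/6 = 3; σ²_Ticketing = ((9−1)/6)² = 1.778
te_Staff briefing = (2 + 4·3 + 16)/6 = 30/6 = 5; σ²_Staff briefing = ((16−2)/6)² = 5.444

Forward pass:
ES_Stage build = 0; EF_Stage build = 4
ES_Marketing push = 0; EF_Marketing push = 10
ES_Ticketing = 4; EF_Ticketing = 4+3 = 7
ES_Staff briefing = max(EF_Stage build=4, EF_Marketing push=10, EF_Ticketing=7) = 10; EF_Staff briefing = 10+5 = 15
Expected project duration μ = 15 hours. Critical path: Marketing push → Staff briefing.

Variance along critical path = 2.778 + 5.444 = 8.222; σ = √8.222 = 2.867 hours.
Z = (21 − 15) / 2.867 = 2.092
P(T ≤ 21) = Φ(2.092) ≈ 0.982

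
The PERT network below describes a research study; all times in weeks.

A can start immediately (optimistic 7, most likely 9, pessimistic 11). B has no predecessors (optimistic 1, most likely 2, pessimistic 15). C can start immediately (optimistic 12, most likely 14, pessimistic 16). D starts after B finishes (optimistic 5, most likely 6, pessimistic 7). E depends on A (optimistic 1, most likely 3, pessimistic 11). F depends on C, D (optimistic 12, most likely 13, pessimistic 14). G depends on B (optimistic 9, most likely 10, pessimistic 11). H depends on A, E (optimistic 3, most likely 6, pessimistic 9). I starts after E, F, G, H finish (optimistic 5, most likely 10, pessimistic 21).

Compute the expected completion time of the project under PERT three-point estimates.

te_A = (7 + 4·9 + 11)/6 = 54/6 = 9
te_B = (1 + 4·2 + 15)/6 = 24/6 = 4
te_C = (12 + 4·14 + 16)/6 = 84/6 = 14
te_D = (5 + 4·6 + 7)/6 = 36/6 = 6
te_E = (1 + 4·3 + 11)/6 = 24/6 = 4
te_F = (12 + 4·13 + 14)/6 = 78/6 = 13
te_G = (9 + 4·10 + 11)/6 = 60/6 = 10
te_H = (3 + 4·6 + 9)/6 = 36/6 = 6
te_I = (5 + 4·10 + 21)/6 = 66/6 = 11

Forward pass:
ES_A = 0; EF_A = 9
ES_B = 0; EF_B = 4
ES_C = 0; EF_C = 14
ES_D = 4; EF_D = 4+6 = 10
ES_E = 9; EF_E = 9+4 = 13
ES_F = max(EF_C=14, EF_D=10) = 14; EF_F = 14+13 = 27
ES_G = 4; EF_G = 4+10 = 14
ES_H = max(EF_A=9, EF_E=13) = 13; EF_H = 13+6 = 19
ES_I = max(EF_E=13, EF_F=27, EF_G=14, EF_H=19) = 27; EF_I = 27+11 = 38
Expected project duration μ = 38 weeks. Critical path: C → F → I.

38 weeks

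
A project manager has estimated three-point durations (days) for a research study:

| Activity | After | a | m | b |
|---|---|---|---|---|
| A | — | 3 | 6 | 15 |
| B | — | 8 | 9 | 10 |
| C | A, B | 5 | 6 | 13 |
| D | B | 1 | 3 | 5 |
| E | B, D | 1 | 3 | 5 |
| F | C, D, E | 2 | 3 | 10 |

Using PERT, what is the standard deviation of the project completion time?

1.91 days

te_A = (3 + 4·6 + 15)/6 = 42/6 = 7; σ²_A = ((15−3)/6)² = 4.000
te_B = (8 + 4·9 + 10)/6 = 54/6 = 9; σ²_B = ((10−8)/6)² = 0.111
te_C = (5 + 4·6 + 13)/6 = 42/6 = 7; σ²_C = ((13−5)/6)² = 1.778
te_D = (1 + 4·3 + 5)/6 = 18/6 = 3; σ²_D = ((5−1)/6)² = 0.444
te_E = (1 + 4·3 + 5)/6 = 18/6 = 3; σ²_E = ((5−1)/6)² = 0.444
te_F = (2 + 4·3 + 10)/6 = 24/6 = 4; σ²_F = ((10−2)/6)² = 1.778

Forward pass:
ES_A = 0; EF_A = 7
ES_B = 0; EF_B = 9
ES_C = max(EF_A=7, EF_B=9) = 9; EF_C = 9+7 = 16
ES_D = 9; EF_D = 9+3 = 12
ES_E = max(EF_B=9, EF_D=12) = 12; EF_E = 12+3 = 15
ES_F = max(EF_C=16, EF_D=12, EF_E=15) = 16; EF_F = 16+4 = 20
Expected project duration μ = 20 days. Critical path: B → C → F.

Variance along critical path = 0.111 + 1.778 + 1.778 = 3.667
σ = √3.667 = 1.915 days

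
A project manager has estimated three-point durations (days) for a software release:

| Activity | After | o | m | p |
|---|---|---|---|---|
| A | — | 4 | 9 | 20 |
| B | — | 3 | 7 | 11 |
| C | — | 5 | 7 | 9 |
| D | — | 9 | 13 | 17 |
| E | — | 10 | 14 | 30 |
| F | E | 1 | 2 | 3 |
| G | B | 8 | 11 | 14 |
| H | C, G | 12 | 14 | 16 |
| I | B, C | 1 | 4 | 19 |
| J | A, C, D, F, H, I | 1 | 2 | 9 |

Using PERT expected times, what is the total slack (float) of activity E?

14 days

te_A = (4 + 4·9 + 20)/6 = 60/6 = 10
te_B = (3 + 4·7 + 11)/6 = 42/6 = 7
te_C = (5 + 4·7 + 9)/6 = 42/6 = 7
te_D = (9 + 4·13 + 17)/6 = 78/6 = 13
te_E = (10 + 4·14 + 30)/6 = 96/6 = 16
te_F = (1 + 4·2 + 3)/6 = 12/6 = 2
te_G = (8 + 4·11 + 14)/6 = 66/6 = 11
te_H = (12 + 4·14 + 16)/6 = 84/6 = 14
te_I = (1 + 4·4 + 19)/6 = 36/6 = 6
te_J = (1 + 4·2 + 9)/6 = 18/6 = 3

Forward pass:
ES_A = 0; EF_A = 10
ES_B = 0; EF_B = 7
ES_C = 0; EF_C = 7
ES_D = 0; EF_D = 13
ES_E = 0; EF_E = 16
ES_F = 16; EF_F = 16+2 = 18
ES_G = 7; EF_G = 7+11 = 18
ES_H = max(EF_C=7, EF_G=18) = 18; EF_H = 18+14 = 32
ES_I = max(EF_B=7, EF_C=7) = 7; EF_I = 7+6 = 13
ES_J = max(EF_A=10, EF_C=7, EF_D=13, EF_F=18, EF_H=32, EF_I=13) = 32; EF_J = 32+3 = 35
Expected project duration μ = 35 days. Critical path: B → G → H → J.

Backward pass:
LF_J = 35; LS_J = 35−3 = 32
LF_I = LS_J = 32; LS_I = 32−6 = 26
LF_H = LS_J = 32; LS_H = 32−14 = 18
LF_G = LS_H = 18; LS_G = 18−11 = 7
LF_F = LS_J = 32; LS_F = 32−2 = 30
LF_E = LS_F = 30; LS_E = 30−16 = 14
LF_D = LS_J = 32; LS_D = 32−13 = 19
LF_C = min(LS_H=18, LS_I=26, LS_J=32) = 18; LS_C = 18−7 = 11
LF_B = min(LS_G=7, LS_I=26) = 7; LS_B = 7−7 = 0
LF_A = LS_J = 32; LS_A = 32−10 = 22
Slack_E = LS_E − ES_E = 14 − 0 = 14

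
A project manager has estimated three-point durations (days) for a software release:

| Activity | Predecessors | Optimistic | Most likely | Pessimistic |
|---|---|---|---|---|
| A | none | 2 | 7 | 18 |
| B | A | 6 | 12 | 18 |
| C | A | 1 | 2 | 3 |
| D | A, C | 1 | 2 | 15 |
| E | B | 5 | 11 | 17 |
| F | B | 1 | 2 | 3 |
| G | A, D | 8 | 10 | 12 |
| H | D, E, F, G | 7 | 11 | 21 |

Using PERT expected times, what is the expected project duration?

43 days

te_A = (2 + 4·7 + 18)/6 = 48/6 = 8
te_B = (6 + 4·12 + 18)/6 = 72/6 = 12
te_C = (1 + 4·2 + 3)/6 = 12/6 = 2
te_D = (1 + 4·2 + 15)/6 = 24/6 = 4
te_E = (5 + 4·11 + 17)/6 = 66/6 = 11
te_F = (1 + 4·2 + 3)/6 = 12/6 = 2
te_G = (8 + 4·10 + 12)/6 = 60/6 = 10
te_H = (7 + 4·11 + 21)/6 = 72/6 = 12

Forward pass:
ES_A = 0; EF_A = 8
ES_B = 8; EF_B = 8+12 = 20
ES_C = 8; EF_C = 8+2 = 10
ES_D = max(EF_A=8, EF_C=10) = 10; EF_D = 10+4 = 14
ES_E = 20; EF_E = 20+11 = 31
ES_F = 20; EF_F = 20+2 = 22
ES_G = max(EF_A=8, EF_D=14) = 14; EF_G = 14+10 = 24
ES_H = max(EF_D=14, EF_E=31, EF_F=22, EF_G=24) = 31; EF_H = 31+12 = 43
Expected project duration μ = 43 days. Critical path: A → B → E → H.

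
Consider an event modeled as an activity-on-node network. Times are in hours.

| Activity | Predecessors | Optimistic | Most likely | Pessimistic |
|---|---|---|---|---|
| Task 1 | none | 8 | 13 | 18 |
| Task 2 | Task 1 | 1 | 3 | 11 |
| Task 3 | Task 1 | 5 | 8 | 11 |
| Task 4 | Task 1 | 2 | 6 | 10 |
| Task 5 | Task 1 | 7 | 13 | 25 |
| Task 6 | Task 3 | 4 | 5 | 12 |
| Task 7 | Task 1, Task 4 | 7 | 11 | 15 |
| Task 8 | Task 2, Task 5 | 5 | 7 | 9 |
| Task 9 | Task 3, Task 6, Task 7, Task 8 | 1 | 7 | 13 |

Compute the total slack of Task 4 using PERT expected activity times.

te_Task 1 = (8 + 4·13 + 18)/6 = 78/6 = 13
te_Task 2 = (1 + 4·3 + 11)/6 = 24/6 = 4
te_Task 3 = (5 + 4·8 + 11)/6 = 48/6 = 8
te_Task 4 = (2 + 4·6 + 10)/6 = 36/6 = 6
te_Task 5 = (7 + 4·13 + 25)/6 = 84/6 = 14
te_Task 6 = (4 + 4·5 + 12)/6 = 36/6 = 6
te_Task 7 = (7 + 4·11 + 15)/6 = 66/6 = 11
te_Task 8 = (5 + 4·7 + 9)/6 = 42/6 = 7
te_Task 9 = (1 + 4·7 + 13)/6 = 42/6 = 7

Forward pass:
ES_Task 1 = 0; EF_Task 1 = 13
ES_Task 2 = 13; EF_Task 2 = 13+4 = 17
ES_Task 3 = 13; EF_Task 3 = 13+8 = 21
ES_Task 4 = 13; EF_Task 4 = 13+6 = 19
ES_Task 5 = 13; EF_Task 5 = 13+14 = 27
ES_Task 6 = 21; EF_Task 6 = 21+6 = 27
ES_Task 7 = max(EF_Task 1=13, EF_Task 4=19) = 19; EF_Task 7 = 19+11 = 30
ES_Task 8 = max(EF_Task 2=17, EF_Task 5=27) = 27; EF_Task 8 = 27+7 = 34
ES_Task 9 = max(EF_Task 3=21, EF_Task 6=27, EF_Task 7=30, EF_Task 8=34) = 34; EF_Task 9 = 34+7 = 41
Expected project duration μ = 41 hours. Critical path: Task 1 → Task 5 → Task 8 → Task 9.

Backward pass:
LF_Task 9 = 41; LS_Task 9 = 41−7 = 34
LF_Task 8 = LS_Task 9 = 34; LS_Task 8 = 34−7 = 27
LF_Task 7 = LS_Task 9 = 34; LS_Task 7 = 34−11 = 23
LF_Task 6 = LS_Task 9 = 34; LS_Task 6 = 34−6 = 28
LF_Task 5 = LS_Task 8 = 27; LS_Task 5 = 27−14 = 13
LF_Task 4 = LS_Task 7 = 23; LS_Task 4 = 23−6 = 17
LF_Task 3 = min(LS_Task 6=28, LS_Task 9=34) = 28; LS_Task 3 = 28−8 = 20
LF_Task 2 = LS_Task 8 = 27; LS_Task 2 = 27−4 = 23
LF_Task 1 = min(LS_Task 2=23, LS_Task 3=20, LS_Task 4=17, LS_Task 5=13, LS_Task 7=23) = 13; LS_Task 1 = 13−13 = 0
Slack_Task 4 = LS_Task 4 − ES_Task 4 = 17 − 13 = 4

4 hours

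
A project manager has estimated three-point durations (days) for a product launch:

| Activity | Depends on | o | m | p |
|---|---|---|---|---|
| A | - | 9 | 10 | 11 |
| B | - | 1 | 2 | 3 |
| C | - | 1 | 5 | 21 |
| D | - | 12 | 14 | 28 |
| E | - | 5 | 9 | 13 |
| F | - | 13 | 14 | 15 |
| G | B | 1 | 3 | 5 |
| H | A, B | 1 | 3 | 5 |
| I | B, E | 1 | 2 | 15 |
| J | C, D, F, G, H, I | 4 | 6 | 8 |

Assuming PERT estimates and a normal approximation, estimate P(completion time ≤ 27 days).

0.966

te_A = (9 + 4·10 + 11)/6 = 60/6 = 10; σ²_A = ((11−9)/6)² = 0.111
te_B = (1 + 4·2 + 3)/6 = 12/6 = 2; σ²_B = ((3−1)/6)² = 0.111
te_C = (1 + 4·5 + 21)/6 = 42/6 = 7; σ²_C = ((21−1)/6)² = 11.111
te_D = (12 + 4·14 + 28)/6 = 96/6 = 16; σ²_D = ((28−12)/6)² = 7.111
te_E = (5 + 4·9 + 13)/6 = 54/6 = 9; σ²_E = ((13−5)/6)² = 1.778
te_F = (13 + 4·14 + 15)/6 = 84/6 = 14; σ²_F = ((15−13)/6)² = 0.111
te_G = (1 + 4·3 + 5)/6 = 18/6 = 3; σ²_G = ((5−1)/6)² = 0.444
te_H = (1 + 4·3 + 5)/6 = 18/6 = 3; σ²_H = ((5−1)/6)² = 0.444
te_I = (1 + 4·2 + 15)/6 = 24/6 = 4; σ²_I = ((15−1)/6)² = 5.444
te_J = (4 + 4·6 + 8)/6 = 36/6 = 6; σ²_J = ((8−4)/6)² = 0.444

Forward pass:
ES_A = 0; EF_A = 10
ES_B = 0; EF_B = 2
ES_C = 0; EF_C = 7
ES_D = 0; EF_D = 16
ES_E = 0; EF_E = 9
ES_F = 0; EF_F = 14
ES_G = 2; EF_G = 2+3 = 5
ES_H = max(EF_A=10, EF_B=2) = 10; EF_H = 10+3 = 13
ES_I = max(EF_B=2, EF_E=9) = 9; EF_I = 9+4 = 13
ES_J = max(EF_C=7, EF_D=16, EF_F=14, EF_G=5, EF_H=13, EF_I=13) = 16; EF_J = 16+6 = 22
Expected project duration μ = 22 days. Critical path: D → J.

Variance along critical path = 7.111 + 0.444 = 7.556; σ = √7.556 = 2.749 days.
Z = (27 − 22) / 2.749 = 1.819
P(T ≤ 27) = Φ(1.819) ≈ 0.966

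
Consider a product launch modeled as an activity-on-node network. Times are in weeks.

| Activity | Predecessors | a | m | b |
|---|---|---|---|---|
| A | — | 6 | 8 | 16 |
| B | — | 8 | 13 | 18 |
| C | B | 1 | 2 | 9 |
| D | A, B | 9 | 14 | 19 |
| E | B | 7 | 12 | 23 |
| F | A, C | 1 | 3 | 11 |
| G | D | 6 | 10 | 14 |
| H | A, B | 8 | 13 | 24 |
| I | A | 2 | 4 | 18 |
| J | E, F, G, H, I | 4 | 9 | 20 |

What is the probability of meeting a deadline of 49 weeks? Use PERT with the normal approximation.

te_A = (6 + 4·8 + 16)/6 = 54/6 = 9; σ²_A = ((16−6)/6)² = 2.778
te_B = (8 + 4·13 + 18)/6 = 78/6 = 13; σ²_B = ((18−8)/6)² = 2.778
te_C = (1 + 4·2 + 9)/6 = 18/6 = 3; σ²_C = ((9−1)/6)² = 1.778
te_D = (9 + 4·14 + 19)/6 = 84/6 = 14; σ²_D = ((19−9)/6)² = 2.778
te_E = (7 + 4·12 + 23)/6 = 78/6 = 13; σ²_E = ((23−7)/6)² = 7.111
te_F = (1 + 4·3 + 11)/6 = 24/6 = 4; σ²_F = ((11−1)/6)² = 2.778
te_G = (6 + 4·10 + 14)/6 = 60/6 = 10; σ²_G = ((14−6)/6)² = 1.778
te_H = (8 + 4·13 + 24)/6 = 84/6 = 14; σ²_H = ((24−8)/6)² = 7.111
te_I = (2 + 4·4 + 18)/6 = 36/6 = 6; σ²_I = ((18−2)/6)² = 7.111
te_J = (4 + 4·9 + 20)/6 = 60/6 = 10; σ²_J = ((20−4)/6)² = 7.111

Forward pass:
ES_A = 0; EF_A = 9
ES_B = 0; EF_B = 13
ES_C = 13; EF_C = 13+3 = 16
ES_D = max(EF_A=9, EF_B=13) = 13; EF_D = 13+14 = 27
ES_E = 13; EF_E = 13+13 = 26
ES_F = max(EF_A=9, EF_C=16) = 16; EF_F = 16+4 = 20
ES_G = 27; EF_G = 27+10 = 37
ES_H = max(EF_A=9, EF_B=13) = 13; EF_H = 13+14 = 27
ES_I = 9; EF_I = 9+6 = 15
ES_J = max(EF_E=26, EF_F=20, EF_G=37, EF_H=27, EF_I=15) = 37; EF_J = 37+10 = 47
Expected project duration μ = 47 weeks. Critical path: B → D → G → J.

Variance along critical path = 2.778 + 2.778 + 1.778 + 7.111 = 14.444; σ = √14.444 = 3.801 weeks.
Z = (49 − 47) / 3.801 = 0.526
P(T ≤ 49) = Φ(0.526) ≈ 0.701

0.701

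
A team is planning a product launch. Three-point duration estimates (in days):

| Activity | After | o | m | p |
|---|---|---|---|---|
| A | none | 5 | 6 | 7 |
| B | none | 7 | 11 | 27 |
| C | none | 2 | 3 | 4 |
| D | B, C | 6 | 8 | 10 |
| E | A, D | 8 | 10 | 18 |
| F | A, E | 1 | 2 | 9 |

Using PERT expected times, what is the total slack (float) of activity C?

te_A = (5 + 4·6 + 7)/6 = 36/6 = 6
te_B = (7 + 4·11 + 27)/6 = 78/6 = 13
te_C = (2 + 4·3 + 4)/6 = 18/6 = 3
te_D = (6 + 4·8 + 10)/6 = 48/6 = 8
te_E = (8 + 4·10 + 18)/6 = 66/6 = 11
te_F = (1 + 4·2 + 9)/6 = 18/6 = 3

Forward pass:
ES_A = 0; EF_A = 6
ES_B = 0; EF_B = 13
ES_C = 0; EF_C = 3
ES_D = max(EF_B=13, EF_C=3) = 13; EF_D = 13+8 = 21
ES_E = max(EF_A=6, EF_D=21) = 21; EF_E = 21+11 = 32
ES_F = max(EF_A=6, EF_E=32) = 32; EF_F = 32+3 = 35
Expected project duration μ = 35 days. Critical path: B → D → E → F.

Backward pass:
LF_F = 35; LS_F = 35−3 = 32
LF_E = LS_F = 32; LS_E = 32−11 = 21
LF_D = LS_E = 21; LS_D = 21−8 = 13
LF_C = LS_D = 13; LS_C = 13−3 = 10
LF_B = LS_D = 13; LS_B = 13−13 = 0
LF_A = min(LS_E=21, LS_F=32) = 21; LS_A = 21−6 = 15
Slack_C = LS_C − ES_C = 10 − 0 = 10

10 days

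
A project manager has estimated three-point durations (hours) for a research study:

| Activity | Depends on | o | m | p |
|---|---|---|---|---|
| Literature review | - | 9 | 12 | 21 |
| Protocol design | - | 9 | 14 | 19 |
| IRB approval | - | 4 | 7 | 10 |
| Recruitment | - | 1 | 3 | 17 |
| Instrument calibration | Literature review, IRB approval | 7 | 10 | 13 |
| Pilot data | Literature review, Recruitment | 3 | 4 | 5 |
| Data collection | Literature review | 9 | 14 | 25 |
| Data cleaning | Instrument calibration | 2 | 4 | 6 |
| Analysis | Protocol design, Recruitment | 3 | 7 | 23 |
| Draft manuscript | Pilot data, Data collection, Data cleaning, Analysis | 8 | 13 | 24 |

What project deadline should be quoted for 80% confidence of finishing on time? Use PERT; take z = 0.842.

te_Literature review = (9 + 4·12 + 21)/6 = 78/6 = 13; σ²_Literature review = ((21−9)/6)² = 4.000
te_Protocol design = (9 + 4·14 + 19)/6 = 84/6 = 14; σ²_Protocol design = ((19−9)/6)² = 2.778
te_IRB approval = (4 + 4·7 + 10)/6 = 42/6 = 7; σ²_IRB approval = ((10−4)/6)² = 1.000
te_Recruitment = (1 + 4·3 + 17)/6 = 30/6 = 5; σ²_Recruitment = ((17−1)/6)² = 7.111
te_Instrument calibration = (7 + 4·10 + 13)/6 = 60/6 = 10; σ²_Instrument calibration = ((13−7)/6)² = 1.000
te_Pilot data = (3 + 4·4 + 5)/6 = 24/6 = 4; σ²_Pilot data = ((5−3)/6)² = 0.111
te_Data collection = (9 + 4·14 + 25)/6 = 90/6 = 15; σ²_Data collection = ((25−9)/6)² = 7.111
te_Data cleaning = (2 + 4·4 + 6)/6 = 24/6 = 4; σ²_Data cleaning = ((6−2)/6)² = 0.444
te_Analysis = (3 + 4·7 + 23)/6 = 54/6 = 9; σ²_Analysis = ((23−3)/6)² = 11.111
te_Draft manuscript = (8 + 4·13 + 24)/6 = 84/6 = 14; σ²_Draft manuscript = ((24−8)/6)² = 7.111

Forward pass:
ES_Literature review = 0; EF_Literature review = 13
ES_Protocol design = 0; EF_Protocol design = 14
ES_IRB approval = 0; EF_IRB approval = 7
ES_Recruitment = 0; EF_Recruitment = 5
ES_Instrument calibration = max(EF_Literature review=13, EF_IRB approval=7) = 13; EF_Instrument calibration = 13+10 = 23
ES_Pilot data = max(EF_Literature review=13, EF_Recruitment=5) = 13; EF_Pilot data = 13+4 = 17
ES_Data collection = 13; EF_Data collection = 13+15 = 28
ES_Data cleaning = 23; EF_Data cleaning = 23+4 = 27
ES_Analysis = max(EF_Protocol design=14, EF_Recruitment=5) = 14; EF_Analysis = 14+9 = 23
ES_Draft manuscript = max(EF_Pilot data=17, EF_Data collection=28, EF_Data cleaning=27, EF_Analysis=23) = 28; EF_Draft manuscript = 28+14 = 42
Expected project duration μ = 42 hours. Critical path: Literature review → Data collection → Draft manuscript.

Variance along critical path = 4.000 + 7.111 + 7.111 = 18.222; σ = 4.269 hours.
D = μ + z·σ = 42 + 0.842·4.269 = 45.6 hours

45.6 hours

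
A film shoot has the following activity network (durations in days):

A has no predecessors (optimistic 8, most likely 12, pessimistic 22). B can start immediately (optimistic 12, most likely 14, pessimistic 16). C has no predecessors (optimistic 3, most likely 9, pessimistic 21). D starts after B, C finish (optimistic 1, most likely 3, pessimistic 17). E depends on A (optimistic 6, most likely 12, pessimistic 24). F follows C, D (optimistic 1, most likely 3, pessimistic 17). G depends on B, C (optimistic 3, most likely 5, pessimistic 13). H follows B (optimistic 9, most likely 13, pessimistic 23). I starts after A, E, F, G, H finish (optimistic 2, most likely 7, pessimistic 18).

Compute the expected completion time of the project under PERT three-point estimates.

te_A = (8 + 4·12 + 22)/6 = 78/6 = 13
te_B = (12 + 4·14 + 16)/6 = 84/6 = 14
te_C = (3 + 4·9 + 21)/6 = 60/6 = 10
te_D = (1 + 4·3 + 17)/6 = 30/6 = 5
te_E = (6 + 4·12 + 24)/6 = 78/6 = 13
te_F = (1 + 4·3 + 17)/6 = 30/6 = 5
te_G = (3 + 4·5 + 13)/6 = 36/6 = 6
te_H = (9 + 4·13 + 23)/6 = 84/6 = 14
te_I = (2 + 4·7 + 18)/6 = 48/6 = 8

Forward pass:
ES_A = 0; EF_A = 13
ES_B = 0; EF_B = 14
ES_C = 0; EF_C = 10
ES_D = max(EF_B=14, EF_C=10) = 14; EF_D = 14+5 = 19
ES_E = 13; EF_E = 13+13 = 26
ES_F = max(EF_C=10, EF_D=19) = 19; EF_F = 19+5 = 24
ES_G = max(EF_B=14, EF_C=10) = 14; EF_G = 14+6 = 20
ES_H = 14; EF_H = 14+14 = 28
ES_I = max(EF_A=13, EF_E=26, EF_F=24, EF_G=20, EF_H=28) = 28; EF_I = 28+8 = 36
Expected project duration μ = 36 days. Critical path: B → H → I.

36 days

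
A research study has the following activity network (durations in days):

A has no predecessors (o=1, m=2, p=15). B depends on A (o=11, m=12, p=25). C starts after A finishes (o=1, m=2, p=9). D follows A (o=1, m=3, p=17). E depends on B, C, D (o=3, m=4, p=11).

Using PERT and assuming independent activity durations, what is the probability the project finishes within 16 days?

0.025

te_A = (1 + 4·2 + 15)/6 = 24/6 = 4; σ²_A = ((15−1)/6)² = 5.444
te_B = (11 + 4·12 + 25)/6 = 84/6 = 14; σ²_B = ((25−11)/6)² = 5.444
te_C = (1 + 4·2 + 9)/6 = 18/6 = 3; σ²_C = ((9−1)/6)² = 1.778
te_D = (1 + 4·3 + 17)/6 = 30/6 = 5; σ²_D = ((17−1)/6)² = 7.111
te_E = (3 + 4·4 + 11)/6 = 30/6 = 5; σ²_E = ((11−3)/6)² = 1.778

Forward pass:
ES_A = 0; EF_A = 4
ES_B = 4; EF_B = 4+14 = 18
ES_C = 4; EF_C = 4+3 = 7
ES_D = 4; EF_D = 4+5 = 9
ES_E = max(EF_B=18, EF_C=7, EF_D=9) = 18; EF_E = 18+5 = 23
Expected project duration μ = 23 days. Critical path: A → B → E.

Variance along critical path = 5.444 + 5.444 + 1.778 = 12.667; σ = √12.667 = 3.559 days.
Z = (16 − 23) / 3.559 = -1.967
P(T ≤ 16) = Φ(-1.967) ≈ 0.025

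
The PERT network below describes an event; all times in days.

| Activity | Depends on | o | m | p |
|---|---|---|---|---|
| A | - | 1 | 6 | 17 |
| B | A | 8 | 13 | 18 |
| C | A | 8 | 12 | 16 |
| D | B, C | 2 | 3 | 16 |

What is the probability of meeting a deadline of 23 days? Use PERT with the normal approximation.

te_A = (1 + 4·6 + 17)/6 = 42/6 = 7; σ²_A = ((17−1)/6)² = 7.111
te_B = (8 + 4·13 + 18)/6 = 78/6 = 13; σ²_B = ((18−8)/6)² = 2.778
te_C = (8 + 4·12 + 16)/6 = 72/6 = 12; σ²_C = ((16−8)/6)² = 1.778
te_D = (2 + 4·3 + 16)/6 = 30/6 = 5; σ²_D = ((16−2)/6)² = 5.444

Forward pass:
ES_A = 0; EF_A = 7
ES_B = 7; EF_B = 7+13 = 20
ES_C = 7; EF_C = 7+12 = 19
ES_D = max(EF_B=20, EF_C=19) = 20; EF_D = 20+5 = 25
Expected project duration μ = 25 days. Critical path: A → B → D.

Variance along critical path = 7.111 + 2.778 + 5.444 = 15.333; σ = √15.333 = 3.916 days.
Z = (23 − 25) / 3.916 = -0.511
P(T ≤ 23) = Φ(-0.511) ≈ 0.305

0.305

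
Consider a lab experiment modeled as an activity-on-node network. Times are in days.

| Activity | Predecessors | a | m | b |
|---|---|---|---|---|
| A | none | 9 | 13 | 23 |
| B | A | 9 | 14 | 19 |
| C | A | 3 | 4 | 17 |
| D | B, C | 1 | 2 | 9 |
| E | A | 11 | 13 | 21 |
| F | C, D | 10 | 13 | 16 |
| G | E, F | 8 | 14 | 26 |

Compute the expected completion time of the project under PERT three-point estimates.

te_A = (9 + 4·13 + 23)/6 = 84/6 = 14
te_B = (9 + 4·14 + 19)/6 = 84/6 = 14
te_C = (3 + 4·4 + 17)/6 = 36/6 = 6
te_D = (1 + 4·2 + 9)/6 = 18/6 = 3
te_E = (11 + 4·13 + 21)/6 = 84/6 = 14
te_F = (10 + 4·13 + 16)/6 = 78/6 = 13
te_G = (8 + 4·14 + 26)/6 = 90/6 = 15

Forward pass:
ES_A = 0; EF_A = 14
ES_B = 14; EF_B = 14+14 = 28
ES_C = 14; EF_C = 14+6 = 20
ES_D = max(EF_B=28, EF_C=20) = 28; EF_D = 28+3 = 31
ES_E = 14; EF_E = 14+14 = 28
ES_F = max(EF_C=20, EF_D=31) = 31; EF_F = 31+13 = 44
ES_G = max(EF_E=28, EF_F=44) = 44; EF_G = 44+15 = 59
Expected project duration μ = 59 days. Critical path: A → B → D → F → G.

59 days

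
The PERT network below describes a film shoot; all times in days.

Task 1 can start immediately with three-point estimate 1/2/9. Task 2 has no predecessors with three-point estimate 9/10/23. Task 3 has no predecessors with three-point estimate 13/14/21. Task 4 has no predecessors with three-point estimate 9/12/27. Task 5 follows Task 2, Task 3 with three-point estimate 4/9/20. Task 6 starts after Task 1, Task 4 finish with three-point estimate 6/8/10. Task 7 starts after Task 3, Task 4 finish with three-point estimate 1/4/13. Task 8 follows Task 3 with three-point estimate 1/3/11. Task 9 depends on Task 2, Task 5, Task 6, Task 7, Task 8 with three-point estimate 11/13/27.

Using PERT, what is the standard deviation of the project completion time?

te_Task 1 = (1 + 4·2 + 9)/6 = 18/6 = 3; σ²_Task 1 = ((9−1)/6)² = 1.778
te_Task 2 = (9 + 4·10 + 23)/6 = 72/6 = 12; σ²_Task 2 = ((23−9)/6)² = 5.444
te_Task 3 = (13 + 4·14 + 21)/6 = 90/6 = 15; σ²_Task 3 = ((21−13)/6)² = 1.778
te_Task 4 = (9 + 4·12 + 27)/6 = 84/6 = 14; σ²_Task 4 = ((27−9)/6)² = 9.000
te_Task 5 = (4 + 4·9 + 20)/6 = 60/6 = 10; σ²_Task 5 = ((20−4)/6)² = 7.111
te_Task 6 = (6 + 4·8 + 10)/6 = 48/6 = 8; σ²_Task 6 = ((10−6)/6)² = 0.444
te_Task 7 = (1 + 4·4 + 13)/6 = 30/6 = 5; σ²_Task 7 = ((13−1)/6)² = 4.000
te_Task 8 = (1 + 4·3 + 11)/6 = 24/6 = 4; σ²_Task 8 = ((11−1)/6)² = 2.778
te_Task 9 = (11 + 4·13 + 27)/6 = 90/6 = 15; σ²_Task 9 = ((27−11)/6)² = 7.111

Forward pass:
ES_Task 1 = 0; EF_Task 1 = 3
ES_Task 2 = 0; EF_Task 2 = 12
ES_Task 3 = 0; EF_Task 3 = 15
ES_Task 4 = 0; EF_Task 4 = 14
ES_Task 5 = max(EF_Task 2=12, EF_Task 3=15) = 15; EF_Task 5 = 15+10 = 25
ES_Task 6 = max(EF_Task 1=3, EF_Task 4=14) = 14; EF_Task 6 = 14+8 = 22
ES_Task 7 = max(EF_Task 3=15, EF_Task 4=14) = 15; EF_Task 7 = 15+5 = 20
ES_Task 8 = 15; EF_Task 8 = 15+4 = 19
ES_Task 9 = max(EF_Task 2=12, EF_Task 5=25, EF_Task 6=22, EF_Task 7=20, EF_Task 8=19) = 25; EF_Task 9 = 25+15 = 40
Expected project duration μ = 40 days. Critical path: Task 3 → Task 5 → Task 9.

Variance along critical path = 1.778 + 7.111 + 7.111 = 16.000
σ = √16.000 = 4.000 days

4.00 days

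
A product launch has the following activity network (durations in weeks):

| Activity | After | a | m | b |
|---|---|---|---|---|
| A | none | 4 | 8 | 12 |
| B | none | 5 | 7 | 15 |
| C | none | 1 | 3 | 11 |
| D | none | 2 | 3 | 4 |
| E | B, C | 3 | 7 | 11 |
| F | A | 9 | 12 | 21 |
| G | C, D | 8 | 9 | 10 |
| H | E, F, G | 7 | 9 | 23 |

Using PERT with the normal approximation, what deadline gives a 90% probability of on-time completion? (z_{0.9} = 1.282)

te_A = (4 + 4·8 + 12)/6 = 48/6 = 8; σ²_A = ((12−4)/6)² = 1.778
te_B = (5 + 4·7 + 15)/6 = 48/6 = 8; σ²_B = ((15−5)/6)² = 2.778
te_C = (1 + 4·3 + 11)/6 = 24/6 = 4; σ²_C = ((11−1)/6)² = 2.778
te_D = (2 + 4·3 + 4)/6 = 18/6 = 3; σ²_D = ((4−2)/6)² = 0.111
te_E = (3 + 4·7 + 11)/6 = 42/6 = 7; σ²_E = ((11−3)/6)² = 1.778
te_F = (9 + 4·12 + 21)/6 = 78/6 = 13; σ²_F = ((21−9)/6)² = 4.000
te_G = (8 + 4·9 + 10)/6 = 54/6 = 9; σ²_G = ((10−8)/6)² = 0.111
te_H = (7 + 4·9 + 23)/6 = 66/6 = 11; σ²_H = ((23−7)/6)² = 7.111

Forward pass:
ES_A = 0; EF_A = 8
ES_B = 0; EF_B = 8
ES_C = 0; EF_C = 4
ES_D = 0; EF_D = 3
ES_E = max(EF_B=8, EF_C=4) = 8; EF_E = 8+7 = 15
ES_F = 8; EF_F = 8+13 = 21
ES_G = max(EF_C=4, EF_D=3) = 4; EF_G = 4+9 = 13
ES_H = max(EF_E=15, EF_F=21, EF_G=13) = 21; EF_H = 21+11 = 32
Expected project duration μ = 32 weeks. Critical path: A → F → H.

Variance along critical path = 1.778 + 4.000 + 7.111 = 12.889; σ = 3.590 weeks.
D = μ + z·σ = 32 + 1.282·3.590 = 36.6 weeks

36.6 weeks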